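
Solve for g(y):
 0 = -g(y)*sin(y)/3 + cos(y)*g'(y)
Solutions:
 g(y) = C1/cos(y)^(1/3)


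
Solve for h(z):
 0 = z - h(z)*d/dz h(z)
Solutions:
 h(z) = -sqrt(C1 + z^2)
 h(z) = sqrt(C1 + z^2)


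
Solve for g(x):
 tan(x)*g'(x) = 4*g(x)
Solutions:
 g(x) = C1*sin(x)^4


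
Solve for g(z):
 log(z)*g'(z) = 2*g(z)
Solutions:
 g(z) = C1*exp(2*li(z))


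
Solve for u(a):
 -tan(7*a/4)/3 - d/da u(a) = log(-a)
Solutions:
 u(a) = C1 - a*log(-a) + a + 4*log(cos(7*a/4))/21


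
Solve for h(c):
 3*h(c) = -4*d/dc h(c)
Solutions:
 h(c) = C1*exp(-3*c/4)


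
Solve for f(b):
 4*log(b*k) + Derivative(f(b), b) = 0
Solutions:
 f(b) = C1 - 4*b*log(b*k) + 4*b


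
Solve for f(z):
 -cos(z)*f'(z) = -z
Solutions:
 f(z) = C1 + Integral(z/cos(z), z)


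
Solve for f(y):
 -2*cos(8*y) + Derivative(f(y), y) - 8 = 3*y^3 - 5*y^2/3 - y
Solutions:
 f(y) = C1 + 3*y^4/4 - 5*y^3/9 - y^2/2 + 8*y + sin(8*y)/4


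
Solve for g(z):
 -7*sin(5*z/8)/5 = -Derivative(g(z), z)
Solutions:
 g(z) = C1 - 56*cos(5*z/8)/25


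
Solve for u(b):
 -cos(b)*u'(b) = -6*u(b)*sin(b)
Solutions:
 u(b) = C1/cos(b)^6


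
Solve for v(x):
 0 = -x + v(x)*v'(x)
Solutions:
 v(x) = -sqrt(C1 + x^2)
 v(x) = sqrt(C1 + x^2)


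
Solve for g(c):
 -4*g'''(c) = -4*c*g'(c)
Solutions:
 g(c) = C1 + Integral(C2*airyai(c) + C3*airybi(c), c)


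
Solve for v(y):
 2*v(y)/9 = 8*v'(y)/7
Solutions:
 v(y) = C1*exp(7*y/36)


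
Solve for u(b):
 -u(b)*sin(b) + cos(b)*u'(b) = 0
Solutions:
 u(b) = C1/cos(b)


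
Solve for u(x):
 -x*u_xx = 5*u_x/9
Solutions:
 u(x) = C1 + C2*x^(4/9)


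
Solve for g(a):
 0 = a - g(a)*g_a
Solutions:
 g(a) = -sqrt(C1 + a^2)
 g(a) = sqrt(C1 + a^2)


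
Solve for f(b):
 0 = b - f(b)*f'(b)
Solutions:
 f(b) = -sqrt(C1 + b^2)
 f(b) = sqrt(C1 + b^2)


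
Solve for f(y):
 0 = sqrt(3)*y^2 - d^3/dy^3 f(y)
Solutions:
 f(y) = C1 + C2*y + C3*y^2 + sqrt(3)*y^5/60


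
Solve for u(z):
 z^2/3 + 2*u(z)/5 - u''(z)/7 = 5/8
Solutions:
 u(z) = C1*exp(-sqrt(70)*z/5) + C2*exp(sqrt(70)*z/5) - 5*z^2/6 + 325/336


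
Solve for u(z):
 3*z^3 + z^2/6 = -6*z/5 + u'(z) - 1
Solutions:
 u(z) = C1 + 3*z^4/4 + z^3/18 + 3*z^2/5 + z


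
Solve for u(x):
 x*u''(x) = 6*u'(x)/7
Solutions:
 u(x) = C1 + C2*x^(13/7)


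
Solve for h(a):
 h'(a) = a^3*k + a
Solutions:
 h(a) = C1 + a^4*k/4 + a^2/2


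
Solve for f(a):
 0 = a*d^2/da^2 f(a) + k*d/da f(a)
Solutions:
 f(a) = C1 + a^(1 - re(k))*(C2*sin(log(a)*Abs(im(k))) + C3*cos(log(a)*im(k)))


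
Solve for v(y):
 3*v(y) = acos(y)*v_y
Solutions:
 v(y) = C1*exp(3*Integral(1/acos(y), y))


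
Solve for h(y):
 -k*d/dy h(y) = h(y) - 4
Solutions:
 h(y) = C1*exp(-y/k) + 4


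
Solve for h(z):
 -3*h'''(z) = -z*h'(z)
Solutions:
 h(z) = C1 + Integral(C2*airyai(3^(2/3)*z/3) + C3*airybi(3^(2/3)*z/3), z)


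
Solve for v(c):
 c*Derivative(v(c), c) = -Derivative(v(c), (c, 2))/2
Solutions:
 v(c) = C1 + C2*erf(c)


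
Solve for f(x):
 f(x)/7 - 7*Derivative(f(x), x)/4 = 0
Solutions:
 f(x) = C1*exp(4*x/49)


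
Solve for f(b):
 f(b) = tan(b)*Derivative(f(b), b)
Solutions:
 f(b) = C1*sin(b)


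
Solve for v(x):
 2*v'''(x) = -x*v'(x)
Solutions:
 v(x) = C1 + Integral(C2*airyai(-2^(2/3)*x/2) + C3*airybi(-2^(2/3)*x/2), x)


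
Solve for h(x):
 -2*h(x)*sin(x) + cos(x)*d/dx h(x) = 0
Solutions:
 h(x) = C1/cos(x)^2


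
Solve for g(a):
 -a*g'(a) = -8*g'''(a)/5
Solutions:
 g(a) = C1 + Integral(C2*airyai(5^(1/3)*a/2) + C3*airybi(5^(1/3)*a/2), a)


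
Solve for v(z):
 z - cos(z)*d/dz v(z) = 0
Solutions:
 v(z) = C1 + Integral(z/cos(z), z)


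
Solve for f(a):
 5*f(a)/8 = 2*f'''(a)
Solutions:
 f(a) = C3*exp(2^(2/3)*5^(1/3)*a/4) + (C1*sin(2^(2/3)*sqrt(3)*5^(1/3)*a/8) + C2*cos(2^(2/3)*sqrt(3)*5^(1/3)*a/8))*exp(-2^(2/3)*5^(1/3)*a/8)


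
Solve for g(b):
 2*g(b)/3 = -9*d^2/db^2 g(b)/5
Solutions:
 g(b) = C1*sin(sqrt(30)*b/9) + C2*cos(sqrt(30)*b/9)


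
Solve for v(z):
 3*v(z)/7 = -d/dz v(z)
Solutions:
 v(z) = C1*exp(-3*z/7)


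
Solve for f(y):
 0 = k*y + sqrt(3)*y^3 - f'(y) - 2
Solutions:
 f(y) = C1 + k*y^2/2 + sqrt(3)*y^4/4 - 2*y


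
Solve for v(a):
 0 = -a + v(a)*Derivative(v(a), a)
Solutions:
 v(a) = -sqrt(C1 + a^2)
 v(a) = sqrt(C1 + a^2)


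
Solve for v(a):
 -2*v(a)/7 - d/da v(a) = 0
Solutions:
 v(a) = C1*exp(-2*a/7)


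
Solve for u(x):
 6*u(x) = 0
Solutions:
 u(x) = 0


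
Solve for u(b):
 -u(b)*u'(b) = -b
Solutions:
 u(b) = -sqrt(C1 + b^2)
 u(b) = sqrt(C1 + b^2)


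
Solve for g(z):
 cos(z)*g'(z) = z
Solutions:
 g(z) = C1 + Integral(z/cos(z), z)


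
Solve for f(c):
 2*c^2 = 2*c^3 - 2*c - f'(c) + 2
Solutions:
 f(c) = C1 + c^4/2 - 2*c^3/3 - c^2 + 2*c


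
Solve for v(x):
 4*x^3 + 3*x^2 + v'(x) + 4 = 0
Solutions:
 v(x) = C1 - x^4 - x^3 - 4*x


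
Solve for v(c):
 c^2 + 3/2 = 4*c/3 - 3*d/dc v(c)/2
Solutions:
 v(c) = C1 - 2*c^3/9 + 4*c^2/9 - c


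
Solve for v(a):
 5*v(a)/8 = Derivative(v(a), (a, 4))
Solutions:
 v(a) = C1*exp(-10^(1/4)*a/2) + C2*exp(10^(1/4)*a/2) + C3*sin(10^(1/4)*a/2) + C4*cos(10^(1/4)*a/2)


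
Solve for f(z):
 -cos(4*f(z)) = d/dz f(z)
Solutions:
 f(z) = -asin((C1 + exp(8*z))/(C1 - exp(8*z)))/4 + pi/4
 f(z) = asin((C1 + exp(8*z))/(C1 - exp(8*z)))/4


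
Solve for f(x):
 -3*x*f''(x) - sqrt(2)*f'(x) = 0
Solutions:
 f(x) = C1 + C2*x^(1 - sqrt(2)/3)


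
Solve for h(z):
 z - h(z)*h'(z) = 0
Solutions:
 h(z) = -sqrt(C1 + z^2)
 h(z) = sqrt(C1 + z^2)


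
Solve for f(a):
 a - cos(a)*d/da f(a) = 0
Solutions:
 f(a) = C1 + Integral(a/cos(a), a)


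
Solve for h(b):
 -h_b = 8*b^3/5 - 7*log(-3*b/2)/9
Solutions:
 h(b) = C1 - 2*b^4/5 + 7*b*log(-b)/9 + 7*b*(-1 - log(2) + log(3))/9


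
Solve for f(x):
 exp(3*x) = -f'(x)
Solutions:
 f(x) = C1 - exp(3*x)/3


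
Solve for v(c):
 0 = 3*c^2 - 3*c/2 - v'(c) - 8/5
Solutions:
 v(c) = C1 + c^3 - 3*c^2/4 - 8*c/5


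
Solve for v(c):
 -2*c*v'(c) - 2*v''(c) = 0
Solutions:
 v(c) = C1 + C2*erf(sqrt(2)*c/2)


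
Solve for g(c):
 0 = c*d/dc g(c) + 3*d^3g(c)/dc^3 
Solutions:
 g(c) = C1 + Integral(C2*airyai(-3^(2/3)*c/3) + C3*airybi(-3^(2/3)*c/3), c)


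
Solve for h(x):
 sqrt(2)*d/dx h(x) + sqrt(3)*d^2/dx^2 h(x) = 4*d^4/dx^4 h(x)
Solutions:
 h(x) = C1 + C2*exp(-x*(3^(5/6)/(sqrt(18 - sqrt(3)) + 3*sqrt(2))^(1/3) + 3^(2/3)*(sqrt(18 - sqrt(3)) + 3*sqrt(2))^(1/3))/12)*sin(x*(-3^(1/6)*(sqrt(18 - sqrt(3)) + 3*sqrt(2))^(1/3) + 3^(1/3)/(sqrt(18 - sqrt(3)) + 3*sqrt(2))^(1/3))/4) + C3*exp(-x*(3^(5/6)/(sqrt(18 - sqrt(3)) + 3*sqrt(2))^(1/3) + 3^(2/3)*(sqrt(18 - sqrt(3)) + 3*sqrt(2))^(1/3))/12)*cos(x*(-3^(1/6)*(sqrt(18 - sqrt(3)) + 3*sqrt(2))^(1/3) + 3^(1/3)/(sqrt(18 - sqrt(3)) + 3*sqrt(2))^(1/3))/4) + C4*exp(x*(3^(5/6)/(sqrt(18 - sqrt(3)) + 3*sqrt(2))^(1/3) + 3^(2/3)*(sqrt(18 - sqrt(3)) + 3*sqrt(2))^(1/3))/6)


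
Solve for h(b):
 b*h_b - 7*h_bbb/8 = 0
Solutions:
 h(b) = C1 + Integral(C2*airyai(2*7^(2/3)*b/7) + C3*airybi(2*7^(2/3)*b/7), b)


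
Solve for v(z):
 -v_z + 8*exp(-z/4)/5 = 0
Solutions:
 v(z) = C1 - 32*exp(-z/4)/5


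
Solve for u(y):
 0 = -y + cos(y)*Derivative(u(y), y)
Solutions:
 u(y) = C1 + Integral(y/cos(y), y)


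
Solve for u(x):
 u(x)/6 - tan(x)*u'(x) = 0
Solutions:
 u(x) = C1*sin(x)^(1/6)


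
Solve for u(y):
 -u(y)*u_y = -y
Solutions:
 u(y) = -sqrt(C1 + y^2)
 u(y) = sqrt(C1 + y^2)


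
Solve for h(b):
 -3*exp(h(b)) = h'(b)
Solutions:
 h(b) = log(1/(C1 + 3*b))


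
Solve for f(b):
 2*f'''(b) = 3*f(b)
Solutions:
 f(b) = C3*exp(2^(2/3)*3^(1/3)*b/2) + (C1*sin(2^(2/3)*3^(5/6)*b/4) + C2*cos(2^(2/3)*3^(5/6)*b/4))*exp(-2^(2/3)*3^(1/3)*b/4)


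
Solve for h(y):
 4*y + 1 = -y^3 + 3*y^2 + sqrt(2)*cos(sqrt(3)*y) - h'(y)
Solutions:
 h(y) = C1 - y^4/4 + y^3 - 2*y^2 - y + sqrt(6)*sin(sqrt(3)*y)/3


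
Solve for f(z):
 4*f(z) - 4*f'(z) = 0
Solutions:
 f(z) = C1*exp(z)


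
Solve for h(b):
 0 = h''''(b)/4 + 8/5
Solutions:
 h(b) = C1 + C2*b + C3*b^2 + C4*b^3 - 4*b^4/15


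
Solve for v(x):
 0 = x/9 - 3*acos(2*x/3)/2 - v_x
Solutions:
 v(x) = C1 + x^2/18 - 3*x*acos(2*x/3)/2 + 3*sqrt(9 - 4*x^2)/4


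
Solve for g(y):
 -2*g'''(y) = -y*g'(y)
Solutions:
 g(y) = C1 + Integral(C2*airyai(2^(2/3)*y/2) + C3*airybi(2^(2/3)*y/2), y)


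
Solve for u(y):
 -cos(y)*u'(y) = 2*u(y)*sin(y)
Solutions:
 u(y) = C1*cos(y)^2


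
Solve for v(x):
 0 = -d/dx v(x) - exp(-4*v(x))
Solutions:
 v(x) = log(-I*(C1 - 4*x)^(1/4))
 v(x) = log(I*(C1 - 4*x)^(1/4))
 v(x) = log(-(C1 - 4*x)^(1/4))
 v(x) = log(C1 - 4*x)/4


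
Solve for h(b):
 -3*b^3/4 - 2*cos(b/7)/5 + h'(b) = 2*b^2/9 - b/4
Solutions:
 h(b) = C1 + 3*b^4/16 + 2*b^3/27 - b^2/8 + 14*sin(b/7)/5


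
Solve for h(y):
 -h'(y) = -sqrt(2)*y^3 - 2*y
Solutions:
 h(y) = C1 + sqrt(2)*y^4/4 + y^2


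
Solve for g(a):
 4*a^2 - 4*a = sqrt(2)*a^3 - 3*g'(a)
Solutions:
 g(a) = C1 + sqrt(2)*a^4/12 - 4*a^3/9 + 2*a^2/3


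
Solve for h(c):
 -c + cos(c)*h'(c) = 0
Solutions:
 h(c) = C1 + Integral(c/cos(c), c)


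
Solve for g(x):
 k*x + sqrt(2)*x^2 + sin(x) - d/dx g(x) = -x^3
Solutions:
 g(x) = C1 + k*x^2/2 + x^4/4 + sqrt(2)*x^3/3 - cos(x)


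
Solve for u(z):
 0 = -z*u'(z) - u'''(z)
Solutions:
 u(z) = C1 + Integral(C2*airyai(-z) + C3*airybi(-z), z)


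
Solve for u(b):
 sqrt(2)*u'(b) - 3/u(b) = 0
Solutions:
 u(b) = -sqrt(C1 + 3*sqrt(2)*b)
 u(b) = sqrt(C1 + 3*sqrt(2)*b)


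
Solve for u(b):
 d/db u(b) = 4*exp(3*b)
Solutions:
 u(b) = C1 + 4*exp(3*b)/3


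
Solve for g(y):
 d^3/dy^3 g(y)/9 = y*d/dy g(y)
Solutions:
 g(y) = C1 + Integral(C2*airyai(3^(2/3)*y) + C3*airybi(3^(2/3)*y), y)


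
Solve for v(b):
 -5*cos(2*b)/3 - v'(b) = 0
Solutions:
 v(b) = C1 - 5*sin(2*b)/6


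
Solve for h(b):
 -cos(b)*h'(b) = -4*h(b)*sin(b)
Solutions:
 h(b) = C1/cos(b)^4


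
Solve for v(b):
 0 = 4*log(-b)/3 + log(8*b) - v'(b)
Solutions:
 v(b) = C1 + 7*b*log(b)/3 + b*(-7/3 + 3*log(2) + 4*I*pi/3)


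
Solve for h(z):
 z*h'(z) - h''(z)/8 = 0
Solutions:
 h(z) = C1 + C2*erfi(2*z)


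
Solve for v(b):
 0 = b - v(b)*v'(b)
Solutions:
 v(b) = -sqrt(C1 + b^2)
 v(b) = sqrt(C1 + b^2)


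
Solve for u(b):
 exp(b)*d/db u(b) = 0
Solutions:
 u(b) = C1


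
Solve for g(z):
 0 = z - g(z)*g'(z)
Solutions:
 g(z) = -sqrt(C1 + z^2)
 g(z) = sqrt(C1 + z^2)


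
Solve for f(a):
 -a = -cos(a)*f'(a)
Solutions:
 f(a) = C1 + Integral(a/cos(a), a)


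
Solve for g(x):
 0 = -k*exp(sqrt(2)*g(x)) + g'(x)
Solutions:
 g(x) = sqrt(2)*(2*log(-1/(C1 + k*x)) - log(2))/4


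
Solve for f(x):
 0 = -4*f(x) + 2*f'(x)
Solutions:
 f(x) = C1*exp(2*x)


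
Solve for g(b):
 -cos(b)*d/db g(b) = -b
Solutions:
 g(b) = C1 + Integral(b/cos(b), b)


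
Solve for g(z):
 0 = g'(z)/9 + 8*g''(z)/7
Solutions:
 g(z) = C1 + C2*exp(-7*z/72)


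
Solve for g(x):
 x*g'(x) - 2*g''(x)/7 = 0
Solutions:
 g(x) = C1 + C2*erfi(sqrt(7)*x/2)


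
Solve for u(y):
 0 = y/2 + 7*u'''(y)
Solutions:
 u(y) = C1 + C2*y + C3*y^2 - y^4/336


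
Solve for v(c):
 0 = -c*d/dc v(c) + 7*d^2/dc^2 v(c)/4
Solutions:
 v(c) = C1 + C2*erfi(sqrt(14)*c/7)


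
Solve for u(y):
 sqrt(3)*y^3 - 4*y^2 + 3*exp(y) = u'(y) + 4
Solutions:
 u(y) = C1 + sqrt(3)*y^4/4 - 4*y^3/3 - 4*y + 3*exp(y)


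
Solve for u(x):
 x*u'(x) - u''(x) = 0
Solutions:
 u(x) = C1 + C2*erfi(sqrt(2)*x/2)


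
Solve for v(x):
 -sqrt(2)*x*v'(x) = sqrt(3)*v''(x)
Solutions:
 v(x) = C1 + C2*erf(6^(3/4)*x/6)


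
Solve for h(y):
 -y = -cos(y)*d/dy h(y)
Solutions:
 h(y) = C1 + Integral(y/cos(y), y)


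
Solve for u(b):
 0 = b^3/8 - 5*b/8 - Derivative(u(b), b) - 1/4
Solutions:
 u(b) = C1 + b^4/32 - 5*b^2/16 - b/4


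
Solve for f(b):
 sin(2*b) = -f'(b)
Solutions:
 f(b) = C1 + cos(2*b)/2


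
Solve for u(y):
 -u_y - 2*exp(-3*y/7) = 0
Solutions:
 u(y) = C1 + 14*exp(-3*y/7)/3


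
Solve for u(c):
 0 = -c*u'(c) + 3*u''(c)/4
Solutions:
 u(c) = C1 + C2*erfi(sqrt(6)*c/3)


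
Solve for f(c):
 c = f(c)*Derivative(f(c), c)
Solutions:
 f(c) = -sqrt(C1 + c^2)
 f(c) = sqrt(C1 + c^2)


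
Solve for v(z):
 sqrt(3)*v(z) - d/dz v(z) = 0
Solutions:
 v(z) = C1*exp(sqrt(3)*z)


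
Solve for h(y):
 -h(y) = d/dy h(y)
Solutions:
 h(y) = C1*exp(-y)


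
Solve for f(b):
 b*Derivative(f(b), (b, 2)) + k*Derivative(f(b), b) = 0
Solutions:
 f(b) = C1 + b^(1 - re(k))*(C2*sin(log(b)*Abs(im(k))) + C3*cos(log(b)*im(k)))


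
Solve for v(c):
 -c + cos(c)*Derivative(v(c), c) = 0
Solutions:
 v(c) = C1 + Integral(c/cos(c), c)


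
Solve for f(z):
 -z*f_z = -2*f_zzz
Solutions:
 f(z) = C1 + Integral(C2*airyai(2^(2/3)*z/2) + C3*airybi(2^(2/3)*z/2), z)


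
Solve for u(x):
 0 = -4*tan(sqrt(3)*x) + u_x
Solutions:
 u(x) = C1 - 4*sqrt(3)*log(cos(sqrt(3)*x))/3


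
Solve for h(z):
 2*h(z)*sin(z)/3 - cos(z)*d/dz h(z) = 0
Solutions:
 h(z) = C1/cos(z)^(2/3)


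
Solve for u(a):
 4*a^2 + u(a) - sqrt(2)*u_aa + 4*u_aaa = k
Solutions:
 u(a) = C1*exp(a*(2^(2/3)/(-sqrt(2) + sqrt(-2 + (108 - sqrt(2))^2) + 108)^(1/3) + 2*sqrt(2) + 2^(1/3)*(-sqrt(2) + sqrt(-2 + (108 - sqrt(2))^2) + 108)^(1/3))/24)*sin(2^(1/3)*sqrt(3)*a*(-(-sqrt(2) + sqrt(-2 + (108 - sqrt(2))^2) + 108)^(1/3) + 2^(1/3)/(-sqrt(2) + sqrt(-2 + (108 - sqrt(2))^2) + 108)^(1/3))/24) + C2*exp(a*(2^(2/3)/(-sqrt(2) + sqrt(-2 + (108 - sqrt(2))^2) + 108)^(1/3) + 2*sqrt(2) + 2^(1/3)*(-sqrt(2) + sqrt(-2 + (108 - sqrt(2))^2) + 108)^(1/3))/24)*cos(2^(1/3)*sqrt(3)*a*(-(-sqrt(2) + sqrt(-2 + (108 - sqrt(2))^2) + 108)^(1/3) + 2^(1/3)/(-sqrt(2) + sqrt(-2 + (108 - sqrt(2))^2) + 108)^(1/3))/24) + C3*exp(a*(-2^(1/3)*(-sqrt(2) + sqrt(-2 + (108 - sqrt(2))^2) + 108)^(1/3) - 2^(2/3)/(-sqrt(2) + sqrt(-2 + (108 - sqrt(2))^2) + 108)^(1/3) + sqrt(2))/12) - 4*a^2 + k - 8*sqrt(2)


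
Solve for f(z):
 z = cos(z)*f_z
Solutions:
 f(z) = C1 + Integral(z/cos(z), z)


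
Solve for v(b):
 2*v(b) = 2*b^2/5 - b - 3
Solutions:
 v(b) = b^2/5 - b/2 - 3/2


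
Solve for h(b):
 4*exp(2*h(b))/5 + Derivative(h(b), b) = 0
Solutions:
 h(b) = log(-sqrt(1/(C1 + 4*b))) - log(2) + log(10)/2
 h(b) = log(1/(C1 + 4*b))/2 - log(2) + log(10)/2


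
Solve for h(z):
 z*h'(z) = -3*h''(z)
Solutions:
 h(z) = C1 + C2*erf(sqrt(6)*z/6)


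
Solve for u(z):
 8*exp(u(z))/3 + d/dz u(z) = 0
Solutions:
 u(z) = log(1/(C1 + 8*z)) + log(3)


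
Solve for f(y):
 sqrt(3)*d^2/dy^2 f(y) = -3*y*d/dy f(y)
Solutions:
 f(y) = C1 + C2*erf(sqrt(2)*3^(1/4)*y/2)


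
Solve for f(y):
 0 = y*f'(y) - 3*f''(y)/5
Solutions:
 f(y) = C1 + C2*erfi(sqrt(30)*y/6)


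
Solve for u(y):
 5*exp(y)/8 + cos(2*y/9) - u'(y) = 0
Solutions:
 u(y) = C1 + 5*exp(y)/8 + 9*sin(2*y/9)/2


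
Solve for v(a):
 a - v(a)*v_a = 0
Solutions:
 v(a) = -sqrt(C1 + a^2)
 v(a) = sqrt(C1 + a^2)


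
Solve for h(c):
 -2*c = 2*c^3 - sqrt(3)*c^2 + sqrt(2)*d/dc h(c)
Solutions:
 h(c) = C1 - sqrt(2)*c^4/4 + sqrt(6)*c^3/6 - sqrt(2)*c^2/2


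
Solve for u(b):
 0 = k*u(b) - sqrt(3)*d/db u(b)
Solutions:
 u(b) = C1*exp(sqrt(3)*b*k/3)


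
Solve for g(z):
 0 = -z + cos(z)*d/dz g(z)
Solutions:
 g(z) = C1 + Integral(z/cos(z), z)


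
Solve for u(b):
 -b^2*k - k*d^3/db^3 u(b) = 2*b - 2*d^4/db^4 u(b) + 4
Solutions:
 u(b) = C1 + C2*b + C3*b^2 + C4*exp(b*k/2) - b^5/60 - b^4/(4*k) + b^3*(-2/3 - 2/k)/k


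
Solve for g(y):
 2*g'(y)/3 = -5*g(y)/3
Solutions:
 g(y) = C1*exp(-5*y/2)


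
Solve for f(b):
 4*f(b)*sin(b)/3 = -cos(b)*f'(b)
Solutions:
 f(b) = C1*cos(b)^(4/3)


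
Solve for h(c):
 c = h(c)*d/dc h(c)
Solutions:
 h(c) = -sqrt(C1 + c^2)
 h(c) = sqrt(C1 + c^2)


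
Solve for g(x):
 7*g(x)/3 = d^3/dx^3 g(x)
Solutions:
 g(x) = C3*exp(3^(2/3)*7^(1/3)*x/3) + (C1*sin(3^(1/6)*7^(1/3)*x/2) + C2*cos(3^(1/6)*7^(1/3)*x/2))*exp(-3^(2/3)*7^(1/3)*x/6)


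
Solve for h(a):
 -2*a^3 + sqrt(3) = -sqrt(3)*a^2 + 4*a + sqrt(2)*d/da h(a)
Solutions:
 h(a) = C1 - sqrt(2)*a^4/4 + sqrt(6)*a^3/6 - sqrt(2)*a^2 + sqrt(6)*a/2


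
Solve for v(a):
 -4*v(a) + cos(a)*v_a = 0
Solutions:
 v(a) = C1*(sin(a)^2 + 2*sin(a) + 1)/(sin(a)^2 - 2*sin(a) + 1)


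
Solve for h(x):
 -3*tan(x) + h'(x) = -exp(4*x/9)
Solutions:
 h(x) = C1 - 9*exp(4*x/9)/4 - 3*log(cos(x))


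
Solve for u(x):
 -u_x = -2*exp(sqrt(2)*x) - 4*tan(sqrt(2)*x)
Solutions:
 u(x) = C1 + sqrt(2)*exp(sqrt(2)*x) - 2*sqrt(2)*log(cos(sqrt(2)*x))


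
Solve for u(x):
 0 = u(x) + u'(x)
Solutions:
 u(x) = C1*exp(-x)


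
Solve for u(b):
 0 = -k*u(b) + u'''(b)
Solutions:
 u(b) = C1*exp(b*k^(1/3)) + C2*exp(b*k^(1/3)*(-1 + sqrt(3)*I)/2) + C3*exp(-b*k^(1/3)*(1 + sqrt(3)*I)/2)


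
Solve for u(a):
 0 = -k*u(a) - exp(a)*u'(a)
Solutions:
 u(a) = C1*exp(k*exp(-a))


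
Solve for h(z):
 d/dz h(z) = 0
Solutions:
 h(z) = C1


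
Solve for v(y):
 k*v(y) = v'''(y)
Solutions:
 v(y) = C1*exp(k^(1/3)*y) + C2*exp(k^(1/3)*y*(-1 + sqrt(3)*I)/2) + C3*exp(-k^(1/3)*y*(1 + sqrt(3)*I)/2)


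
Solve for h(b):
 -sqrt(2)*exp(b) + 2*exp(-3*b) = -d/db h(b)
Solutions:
 h(b) = C1 + sqrt(2)*exp(b) + 2*exp(-3*b)/3


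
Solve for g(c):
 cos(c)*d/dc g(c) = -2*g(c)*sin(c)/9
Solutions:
 g(c) = C1*cos(c)^(2/9)


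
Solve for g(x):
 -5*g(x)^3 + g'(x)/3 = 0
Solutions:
 g(x) = -sqrt(2)*sqrt(-1/(C1 + 15*x))/2
 g(x) = sqrt(2)*sqrt(-1/(C1 + 15*x))/2


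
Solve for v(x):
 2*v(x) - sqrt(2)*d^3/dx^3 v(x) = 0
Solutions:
 v(x) = C3*exp(2^(1/6)*x) + (C1*sin(2^(1/6)*sqrt(3)*x/2) + C2*cos(2^(1/6)*sqrt(3)*x/2))*exp(-2^(1/6)*x/2)


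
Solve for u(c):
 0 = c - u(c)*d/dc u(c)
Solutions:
 u(c) = -sqrt(C1 + c^2)
 u(c) = sqrt(C1 + c^2)


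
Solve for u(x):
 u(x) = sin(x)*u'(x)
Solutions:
 u(x) = C1*sqrt(cos(x) - 1)/sqrt(cos(x) + 1)


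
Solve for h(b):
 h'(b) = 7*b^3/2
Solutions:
 h(b) = C1 + 7*b^4/8


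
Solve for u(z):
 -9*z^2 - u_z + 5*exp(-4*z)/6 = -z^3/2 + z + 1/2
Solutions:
 u(z) = C1 + z^4/8 - 3*z^3 - z^2/2 - z/2 - 5*exp(-4*z)/24


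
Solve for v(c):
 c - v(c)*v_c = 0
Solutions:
 v(c) = -sqrt(C1 + c^2)
 v(c) = sqrt(C1 + c^2)


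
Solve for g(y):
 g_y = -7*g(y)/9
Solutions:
 g(y) = C1*exp(-7*y/9)


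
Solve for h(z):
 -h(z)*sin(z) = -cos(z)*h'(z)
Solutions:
 h(z) = C1/cos(z)


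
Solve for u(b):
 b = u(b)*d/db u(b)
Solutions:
 u(b) = -sqrt(C1 + b^2)
 u(b) = sqrt(C1 + b^2)


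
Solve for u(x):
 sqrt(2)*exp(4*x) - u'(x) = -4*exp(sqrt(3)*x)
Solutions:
 u(x) = C1 + sqrt(2)*exp(4*x)/4 + 4*sqrt(3)*exp(sqrt(3)*x)/3


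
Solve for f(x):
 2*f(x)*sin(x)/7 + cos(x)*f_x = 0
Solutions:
 f(x) = C1*cos(x)^(2/7)


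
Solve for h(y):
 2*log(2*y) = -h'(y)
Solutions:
 h(y) = C1 - 2*y*log(y) - y*log(4) + 2*y


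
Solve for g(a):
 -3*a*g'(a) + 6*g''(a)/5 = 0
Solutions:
 g(a) = C1 + C2*erfi(sqrt(5)*a/2)


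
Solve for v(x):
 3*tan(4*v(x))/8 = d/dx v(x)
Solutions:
 v(x) = -asin(C1*exp(3*x/2))/4 + pi/4
 v(x) = asin(C1*exp(3*x/2))/4


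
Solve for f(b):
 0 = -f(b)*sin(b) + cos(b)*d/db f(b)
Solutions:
 f(b) = C1/cos(b)


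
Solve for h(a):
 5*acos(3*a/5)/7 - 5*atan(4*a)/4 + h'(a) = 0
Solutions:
 h(a) = C1 - 5*a*acos(3*a/5)/7 + 5*a*atan(4*a)/4 + 5*sqrt(25 - 9*a^2)/21 - 5*log(16*a^2 + 1)/32


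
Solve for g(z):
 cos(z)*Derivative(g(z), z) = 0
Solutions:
 g(z) = C1


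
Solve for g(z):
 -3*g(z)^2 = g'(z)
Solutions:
 g(z) = 1/(C1 + 3*z)


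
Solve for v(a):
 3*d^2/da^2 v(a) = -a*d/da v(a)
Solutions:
 v(a) = C1 + C2*erf(sqrt(6)*a/6)


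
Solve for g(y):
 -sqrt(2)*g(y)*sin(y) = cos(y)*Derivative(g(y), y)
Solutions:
 g(y) = C1*cos(y)^(sqrt(2))


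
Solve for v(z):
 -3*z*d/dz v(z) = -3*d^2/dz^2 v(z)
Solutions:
 v(z) = C1 + C2*erfi(sqrt(2)*z/2)


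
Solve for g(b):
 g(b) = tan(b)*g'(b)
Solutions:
 g(b) = C1*sin(b)


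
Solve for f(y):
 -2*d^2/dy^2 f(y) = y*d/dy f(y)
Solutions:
 f(y) = C1 + C2*erf(y/2)


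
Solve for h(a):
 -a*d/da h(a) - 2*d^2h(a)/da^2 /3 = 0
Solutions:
 h(a) = C1 + C2*erf(sqrt(3)*a/2)


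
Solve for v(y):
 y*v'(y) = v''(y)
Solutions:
 v(y) = C1 + C2*erfi(sqrt(2)*y/2)


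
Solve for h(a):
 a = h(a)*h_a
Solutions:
 h(a) = -sqrt(C1 + a^2)
 h(a) = sqrt(C1 + a^2)


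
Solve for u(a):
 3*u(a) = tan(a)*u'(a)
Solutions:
 u(a) = C1*sin(a)^3


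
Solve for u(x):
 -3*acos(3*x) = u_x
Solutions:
 u(x) = C1 - 3*x*acos(3*x) + sqrt(1 - 9*x^2)


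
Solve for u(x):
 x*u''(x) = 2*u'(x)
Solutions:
 u(x) = C1 + C2*x^3


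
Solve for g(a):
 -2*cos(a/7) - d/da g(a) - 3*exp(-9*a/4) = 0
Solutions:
 g(a) = C1 - 14*sin(a/7) + 4*exp(-9*a/4)/3


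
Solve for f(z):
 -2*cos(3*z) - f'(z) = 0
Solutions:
 f(z) = C1 - 2*sin(3*z)/3


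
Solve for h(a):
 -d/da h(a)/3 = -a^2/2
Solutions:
 h(a) = C1 + a^3/2


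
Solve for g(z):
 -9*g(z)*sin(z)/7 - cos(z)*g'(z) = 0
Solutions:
 g(z) = C1*cos(z)^(9/7)


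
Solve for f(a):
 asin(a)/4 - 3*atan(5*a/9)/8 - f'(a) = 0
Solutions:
 f(a) = C1 + a*asin(a)/4 - 3*a*atan(5*a/9)/8 + sqrt(1 - a^2)/4 + 27*log(25*a^2 + 81)/80


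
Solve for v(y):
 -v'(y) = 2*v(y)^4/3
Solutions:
 v(y) = (-1 - sqrt(3)*I)*(1/(C1 + 2*y))^(1/3)/2
 v(y) = (-1 + sqrt(3)*I)*(1/(C1 + 2*y))^(1/3)/2
 v(y) = (1/(C1 + 2*y))^(1/3)


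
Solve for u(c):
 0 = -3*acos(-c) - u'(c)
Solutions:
 u(c) = C1 - 3*c*acos(-c) - 3*sqrt(1 - c^2)


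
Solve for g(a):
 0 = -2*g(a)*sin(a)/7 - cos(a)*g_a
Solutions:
 g(a) = C1*cos(a)^(2/7)


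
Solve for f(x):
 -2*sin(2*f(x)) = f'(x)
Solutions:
 f(x) = pi - acos((-C1 - exp(8*x))/(C1 - exp(8*x)))/2
 f(x) = acos((-C1 - exp(8*x))/(C1 - exp(8*x)))/2


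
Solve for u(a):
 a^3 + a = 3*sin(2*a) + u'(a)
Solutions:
 u(a) = C1 + a^4/4 + a^2/2 + 3*cos(2*a)/2


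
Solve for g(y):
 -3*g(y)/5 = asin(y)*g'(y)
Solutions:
 g(y) = C1*exp(-3*Integral(1/asin(y), y)/5)


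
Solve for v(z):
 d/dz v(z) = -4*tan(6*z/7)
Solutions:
 v(z) = C1 + 14*log(cos(6*z/7))/3


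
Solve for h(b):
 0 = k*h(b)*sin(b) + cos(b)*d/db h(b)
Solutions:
 h(b) = C1*exp(k*log(cos(b)))


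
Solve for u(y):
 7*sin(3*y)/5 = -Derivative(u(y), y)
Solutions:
 u(y) = C1 + 7*cos(3*y)/15


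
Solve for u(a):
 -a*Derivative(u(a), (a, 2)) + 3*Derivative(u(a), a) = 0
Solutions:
 u(a) = C1 + C2*a^4


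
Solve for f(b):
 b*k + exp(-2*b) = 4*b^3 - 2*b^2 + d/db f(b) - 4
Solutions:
 f(b) = C1 - b^4 + 2*b^3/3 + b^2*k/2 + 4*b - exp(-2*b)/2


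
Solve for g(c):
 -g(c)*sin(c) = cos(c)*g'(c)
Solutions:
 g(c) = C1*cos(c)


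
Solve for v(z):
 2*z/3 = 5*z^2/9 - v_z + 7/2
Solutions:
 v(z) = C1 + 5*z^3/27 - z^2/3 + 7*z/2


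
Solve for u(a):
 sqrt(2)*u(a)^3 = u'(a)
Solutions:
 u(a) = -sqrt(2)*sqrt(-1/(C1 + sqrt(2)*a))/2
 u(a) = sqrt(2)*sqrt(-1/(C1 + sqrt(2)*a))/2


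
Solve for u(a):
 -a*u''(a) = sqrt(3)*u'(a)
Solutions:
 u(a) = C1 + C2*a^(1 - sqrt(3))


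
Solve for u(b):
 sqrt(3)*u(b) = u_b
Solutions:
 u(b) = C1*exp(sqrt(3)*b)


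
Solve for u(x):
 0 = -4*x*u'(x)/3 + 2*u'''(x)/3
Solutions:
 u(x) = C1 + Integral(C2*airyai(2^(1/3)*x) + C3*airybi(2^(1/3)*x), x)


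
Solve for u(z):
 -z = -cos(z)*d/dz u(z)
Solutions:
 u(z) = C1 + Integral(z/cos(z), z)


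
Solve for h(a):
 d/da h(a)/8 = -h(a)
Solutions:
 h(a) = C1*exp(-8*a)


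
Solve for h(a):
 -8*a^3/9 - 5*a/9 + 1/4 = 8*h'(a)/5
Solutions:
 h(a) = C1 - 5*a^4/36 - 25*a^2/144 + 5*a/32


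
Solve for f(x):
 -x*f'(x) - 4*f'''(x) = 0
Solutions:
 f(x) = C1 + Integral(C2*airyai(-2^(1/3)*x/2) + C3*airybi(-2^(1/3)*x/2), x)


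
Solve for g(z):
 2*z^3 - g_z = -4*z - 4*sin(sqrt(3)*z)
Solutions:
 g(z) = C1 + z^4/2 + 2*z^2 - 4*sqrt(3)*cos(sqrt(3)*z)/3


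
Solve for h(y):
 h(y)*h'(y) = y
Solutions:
 h(y) = -sqrt(C1 + y^2)
 h(y) = sqrt(C1 + y^2)


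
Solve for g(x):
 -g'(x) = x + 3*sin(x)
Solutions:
 g(x) = C1 - x^2/2 + 3*cos(x)


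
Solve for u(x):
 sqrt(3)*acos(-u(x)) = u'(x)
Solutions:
 Integral(1/acos(-_y), (_y, u(x))) = C1 + sqrt(3)*x


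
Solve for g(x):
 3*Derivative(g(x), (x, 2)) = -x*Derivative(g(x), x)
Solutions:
 g(x) = C1 + C2*erf(sqrt(6)*x/6)


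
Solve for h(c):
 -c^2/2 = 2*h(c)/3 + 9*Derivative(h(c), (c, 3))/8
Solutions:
 h(c) = C3*exp(-2*2^(1/3)*c/3) - 3*c^2/4 + (C1*sin(2^(1/3)*sqrt(3)*c/3) + C2*cos(2^(1/3)*sqrt(3)*c/3))*exp(2^(1/3)*c/3)


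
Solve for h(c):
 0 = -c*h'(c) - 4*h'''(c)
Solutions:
 h(c) = C1 + Integral(C2*airyai(-2^(1/3)*c/2) + C3*airybi(-2^(1/3)*c/2), c)


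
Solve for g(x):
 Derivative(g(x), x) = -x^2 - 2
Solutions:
 g(x) = C1 - x^3/3 - 2*x


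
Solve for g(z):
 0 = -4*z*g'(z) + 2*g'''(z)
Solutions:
 g(z) = C1 + Integral(C2*airyai(2^(1/3)*z) + C3*airybi(2^(1/3)*z), z)


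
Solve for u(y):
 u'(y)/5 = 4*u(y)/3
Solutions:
 u(y) = C1*exp(20*y/3)


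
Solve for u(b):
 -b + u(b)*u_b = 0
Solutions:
 u(b) = -sqrt(C1 + b^2)
 u(b) = sqrt(C1 + b^2)


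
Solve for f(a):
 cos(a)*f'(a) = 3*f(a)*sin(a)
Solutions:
 f(a) = C1/cos(a)^3


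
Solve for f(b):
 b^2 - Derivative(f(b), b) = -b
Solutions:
 f(b) = C1 + b^3/3 + b^2/2


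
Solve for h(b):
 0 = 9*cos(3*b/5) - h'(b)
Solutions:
 h(b) = C1 + 15*sin(3*b/5)


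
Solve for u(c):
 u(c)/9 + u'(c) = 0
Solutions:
 u(c) = C1*exp(-c/9)


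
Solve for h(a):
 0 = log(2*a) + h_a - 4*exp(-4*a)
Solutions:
 h(a) = C1 - a*log(a) + a*(1 - log(2)) - exp(-4*a)


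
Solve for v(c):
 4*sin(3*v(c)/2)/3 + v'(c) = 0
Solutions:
 v(c) = -2*acos((-C1 - exp(4*c))/(C1 - exp(4*c)))/3 + 4*pi/3
 v(c) = 2*acos((-C1 - exp(4*c))/(C1 - exp(4*c)))/3


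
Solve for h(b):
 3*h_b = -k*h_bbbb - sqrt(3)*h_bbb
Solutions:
 h(b) = C1 + C2*exp(-b*(3^(1/3)*(sqrt(((27 + 2*sqrt(3)/k^2)^2 - 12/k^4)/k^2)/2 + 27/(2*k) + sqrt(3)/k^3)^(1/3) + sqrt(3)/k + 3^(2/3)/(k^2*(sqrt(((27 + 2*sqrt(3)/k^2)^2 - 12/k^4)/k^2)/2 + 27/(2*k) + sqrt(3)/k^3)^(1/3)))/3) + C3*exp(b*(3^(1/3)*(sqrt(((27 + 2*sqrt(3)/k^2)^2 - 12/k^4)/k^2)/2 + 27/(2*k) + sqrt(3)/k^3)^(1/3)/6 - 3^(5/6)*I*(sqrt(((27 + 2*sqrt(3)/k^2)^2 - 12/k^4)/k^2)/2 + 27/(2*k) + sqrt(3)/k^3)^(1/3)/6 - sqrt(3)/(3*k) - 2/(k^2*(-3^(1/3) + 3^(5/6)*I)*(sqrt(((27 + 2*sqrt(3)/k^2)^2 - 12/k^4)/k^2)/2 + 27/(2*k) + sqrt(3)/k^3)^(1/3)))) + C4*exp(b*(3^(1/3)*(sqrt(((27 + 2*sqrt(3)/k^2)^2 - 12/k^4)/k^2)/2 + 27/(2*k) + sqrt(3)/k^3)^(1/3)/6 + 3^(5/6)*I*(sqrt(((27 + 2*sqrt(3)/k^2)^2 - 12/k^4)/k^2)/2 + 27/(2*k) + sqrt(3)/k^3)^(1/3)/6 - sqrt(3)/(3*k) + 2/(k^2*(3^(1/3) + 3^(5/6)*I)*(sqrt(((27 + 2*sqrt(3)/k^2)^2 - 12/k^4)/k^2)/2 + 27/(2*k) + sqrt(3)/k^3)^(1/3))))


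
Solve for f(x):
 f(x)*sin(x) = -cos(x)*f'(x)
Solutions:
 f(x) = C1*cos(x)


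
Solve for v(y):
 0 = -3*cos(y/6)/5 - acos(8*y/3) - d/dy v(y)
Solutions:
 v(y) = C1 - y*acos(8*y/3) + sqrt(9 - 64*y^2)/8 - 18*sin(y/6)/5


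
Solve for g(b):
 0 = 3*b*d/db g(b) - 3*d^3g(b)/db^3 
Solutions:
 g(b) = C1 + Integral(C2*airyai(b) + C3*airybi(b), b)


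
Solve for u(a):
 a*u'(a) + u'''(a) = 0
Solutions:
 u(a) = C1 + Integral(C2*airyai(-a) + C3*airybi(-a), a)


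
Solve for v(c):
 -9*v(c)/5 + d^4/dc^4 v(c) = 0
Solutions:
 v(c) = C1*exp(-sqrt(3)*5^(3/4)*c/5) + C2*exp(sqrt(3)*5^(3/4)*c/5) + C3*sin(sqrt(3)*5^(3/4)*c/5) + C4*cos(sqrt(3)*5^(3/4)*c/5)


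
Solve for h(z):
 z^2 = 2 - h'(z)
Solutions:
 h(z) = C1 - z^3/3 + 2*z


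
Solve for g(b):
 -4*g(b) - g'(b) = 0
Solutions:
 g(b) = C1*exp(-4*b)


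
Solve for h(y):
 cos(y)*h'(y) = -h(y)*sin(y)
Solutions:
 h(y) = C1*cos(y)


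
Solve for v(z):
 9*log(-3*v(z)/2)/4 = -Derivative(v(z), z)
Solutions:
 4*Integral(1/(log(-_y) - log(2) + log(3)), (_y, v(z)))/9 = C1 - z


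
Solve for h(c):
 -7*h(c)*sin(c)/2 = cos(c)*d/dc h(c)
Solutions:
 h(c) = C1*cos(c)^(7/2)


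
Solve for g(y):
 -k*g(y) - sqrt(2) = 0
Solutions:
 g(y) = -sqrt(2)/k


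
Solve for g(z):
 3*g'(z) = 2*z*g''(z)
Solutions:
 g(z) = C1 + C2*z^(5/2)


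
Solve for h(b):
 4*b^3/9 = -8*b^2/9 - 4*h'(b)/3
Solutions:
 h(b) = C1 - b^4/12 - 2*b^3/9


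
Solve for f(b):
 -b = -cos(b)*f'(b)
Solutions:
 f(b) = C1 + Integral(b/cos(b), b)


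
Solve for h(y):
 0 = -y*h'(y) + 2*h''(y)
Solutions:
 h(y) = C1 + C2*erfi(y/2)


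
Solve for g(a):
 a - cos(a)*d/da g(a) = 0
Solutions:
 g(a) = C1 + Integral(a/cos(a), a)


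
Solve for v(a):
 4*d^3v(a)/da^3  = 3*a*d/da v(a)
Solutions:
 v(a) = C1 + Integral(C2*airyai(6^(1/3)*a/2) + C3*airybi(6^(1/3)*a/2), a)


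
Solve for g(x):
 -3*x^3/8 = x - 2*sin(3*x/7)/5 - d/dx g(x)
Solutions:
 g(x) = C1 + 3*x^4/32 + x^2/2 + 14*cos(3*x/7)/15


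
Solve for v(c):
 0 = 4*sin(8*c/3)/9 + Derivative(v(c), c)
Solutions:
 v(c) = C1 + cos(8*c/3)/6


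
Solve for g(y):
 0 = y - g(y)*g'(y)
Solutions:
 g(y) = -sqrt(C1 + y^2)
 g(y) = sqrt(C1 + y^2)


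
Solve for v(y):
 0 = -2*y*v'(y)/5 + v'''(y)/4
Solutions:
 v(y) = C1 + Integral(C2*airyai(2*5^(2/3)*y/5) + C3*airybi(2*5^(2/3)*y/5), y)


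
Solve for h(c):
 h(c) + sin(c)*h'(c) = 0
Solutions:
 h(c) = C1*sqrt(cos(c) + 1)/sqrt(cos(c) - 1)


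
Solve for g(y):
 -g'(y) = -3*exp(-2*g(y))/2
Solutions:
 g(y) = log(-sqrt(C1 + 3*y))
 g(y) = log(C1 + 3*y)/2


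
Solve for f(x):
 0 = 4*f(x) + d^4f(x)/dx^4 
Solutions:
 f(x) = (C1*sin(x) + C2*cos(x))*exp(-x) + (C3*sin(x) + C4*cos(x))*exp(x)


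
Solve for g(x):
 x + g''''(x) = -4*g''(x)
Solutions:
 g(x) = C1 + C2*x + C3*sin(2*x) + C4*cos(2*x) - x^3/24


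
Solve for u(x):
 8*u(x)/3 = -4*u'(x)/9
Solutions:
 u(x) = C1*exp(-6*x)


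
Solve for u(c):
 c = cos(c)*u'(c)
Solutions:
 u(c) = C1 + Integral(c/cos(c), c)


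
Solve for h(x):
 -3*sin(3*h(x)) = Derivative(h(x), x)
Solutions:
 h(x) = -acos((-C1 - exp(18*x))/(C1 - exp(18*x)))/3 + 2*pi/3
 h(x) = acos((-C1 - exp(18*x))/(C1 - exp(18*x)))/3


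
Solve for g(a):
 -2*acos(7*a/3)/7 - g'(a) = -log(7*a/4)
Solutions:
 g(a) = C1 + a*log(a) - 2*a*acos(7*a/3)/7 - 2*a*log(2) - a + a*log(7) + 2*sqrt(9 - 49*a^2)/49


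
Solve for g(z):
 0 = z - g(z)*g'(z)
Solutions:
 g(z) = -sqrt(C1 + z^2)
 g(z) = sqrt(C1 + z^2)


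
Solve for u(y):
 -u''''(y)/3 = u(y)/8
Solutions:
 u(y) = (C1*sin(2^(3/4)*3^(1/4)*y/4) + C2*cos(2^(3/4)*3^(1/4)*y/4))*exp(-2^(3/4)*3^(1/4)*y/4) + (C3*sin(2^(3/4)*3^(1/4)*y/4) + C4*cos(2^(3/4)*3^(1/4)*y/4))*exp(2^(3/4)*3^(1/4)*y/4)


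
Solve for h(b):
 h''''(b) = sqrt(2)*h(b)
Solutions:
 h(b) = C1*exp(-2^(1/8)*b) + C2*exp(2^(1/8)*b) + C3*sin(2^(1/8)*b) + C4*cos(2^(1/8)*b)


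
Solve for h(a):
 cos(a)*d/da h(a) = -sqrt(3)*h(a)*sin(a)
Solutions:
 h(a) = C1*cos(a)^(sqrt(3))


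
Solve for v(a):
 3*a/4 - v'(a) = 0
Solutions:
 v(a) = C1 + 3*a^2/8


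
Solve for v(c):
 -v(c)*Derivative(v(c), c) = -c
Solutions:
 v(c) = -sqrt(C1 + c^2)
 v(c) = sqrt(C1 + c^2)


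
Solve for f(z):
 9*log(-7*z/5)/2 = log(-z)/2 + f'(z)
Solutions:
 f(z) = C1 + 4*z*log(-z) + z*(-5*log(5) - 4 + log(35)/2 + 4*log(7))


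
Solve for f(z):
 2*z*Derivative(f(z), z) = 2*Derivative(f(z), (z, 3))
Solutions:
 f(z) = C1 + Integral(C2*airyai(z) + C3*airybi(z), z)


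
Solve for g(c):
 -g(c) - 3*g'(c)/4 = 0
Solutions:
 g(c) = C1*exp(-4*c/3)


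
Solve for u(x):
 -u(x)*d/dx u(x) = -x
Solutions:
 u(x) = -sqrt(C1 + x^2)
 u(x) = sqrt(C1 + x^2)


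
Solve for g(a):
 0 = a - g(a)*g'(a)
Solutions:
 g(a) = -sqrt(C1 + a^2)
 g(a) = sqrt(C1 + a^2)


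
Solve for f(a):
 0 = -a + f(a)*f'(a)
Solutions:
 f(a) = -sqrt(C1 + a^2)
 f(a) = sqrt(C1 + a^2)


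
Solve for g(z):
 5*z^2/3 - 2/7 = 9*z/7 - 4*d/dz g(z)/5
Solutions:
 g(z) = C1 - 25*z^3/36 + 45*z^2/56 + 5*z/14


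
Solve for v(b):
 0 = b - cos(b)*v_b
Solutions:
 v(b) = C1 + Integral(b/cos(b), b)


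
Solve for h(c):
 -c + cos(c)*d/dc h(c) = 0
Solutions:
 h(c) = C1 + Integral(c/cos(c), c)


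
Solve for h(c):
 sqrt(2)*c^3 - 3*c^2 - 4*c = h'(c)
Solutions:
 h(c) = C1 + sqrt(2)*c^4/4 - c^3 - 2*c^2


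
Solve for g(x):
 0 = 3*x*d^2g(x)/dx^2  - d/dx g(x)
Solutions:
 g(x) = C1 + C2*x^(4/3)


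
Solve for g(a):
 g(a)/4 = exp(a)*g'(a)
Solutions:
 g(a) = C1*exp(-exp(-a)/4)


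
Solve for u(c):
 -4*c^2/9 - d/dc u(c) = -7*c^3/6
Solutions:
 u(c) = C1 + 7*c^4/24 - 4*c^3/27


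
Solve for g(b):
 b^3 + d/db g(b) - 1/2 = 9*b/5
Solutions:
 g(b) = C1 - b^4/4 + 9*b^2/10 + b/2


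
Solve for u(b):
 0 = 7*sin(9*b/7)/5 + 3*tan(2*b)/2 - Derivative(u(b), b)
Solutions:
 u(b) = C1 - 3*log(cos(2*b))/4 - 49*cos(9*b/7)/45


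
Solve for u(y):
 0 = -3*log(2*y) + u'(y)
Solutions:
 u(y) = C1 + 3*y*log(y) - 3*y + y*log(8)


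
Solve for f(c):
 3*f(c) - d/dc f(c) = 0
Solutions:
 f(c) = C1*exp(3*c)


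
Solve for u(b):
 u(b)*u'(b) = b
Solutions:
 u(b) = -sqrt(C1 + b^2)
 u(b) = sqrt(C1 + b^2)


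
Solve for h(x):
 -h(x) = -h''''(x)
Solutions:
 h(x) = C1*exp(-x) + C2*exp(x) + C3*sin(x) + C4*cos(x)


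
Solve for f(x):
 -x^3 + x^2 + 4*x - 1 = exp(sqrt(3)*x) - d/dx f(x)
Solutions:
 f(x) = C1 + x^4/4 - x^3/3 - 2*x^2 + x + sqrt(3)*exp(sqrt(3)*x)/3


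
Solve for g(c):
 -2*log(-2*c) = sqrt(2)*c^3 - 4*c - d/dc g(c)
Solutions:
 g(c) = C1 + sqrt(2)*c^4/4 - 2*c^2 + 2*c*log(-c) + 2*c*(-1 + log(2))


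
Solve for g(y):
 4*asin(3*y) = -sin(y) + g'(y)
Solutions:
 g(y) = C1 + 4*y*asin(3*y) + 4*sqrt(1 - 9*y^2)/3 - cos(y)


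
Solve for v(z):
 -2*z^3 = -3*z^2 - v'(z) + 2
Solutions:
 v(z) = C1 + z^4/2 - z^3 + 2*z


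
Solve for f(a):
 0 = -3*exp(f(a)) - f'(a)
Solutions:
 f(a) = log(1/(C1 + 3*a))


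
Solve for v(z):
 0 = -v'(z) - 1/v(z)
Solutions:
 v(z) = -sqrt(C1 - 2*z)
 v(z) = sqrt(C1 - 2*z)


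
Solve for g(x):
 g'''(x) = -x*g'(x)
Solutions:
 g(x) = C1 + Integral(C2*airyai(-x) + C3*airybi(-x), x)


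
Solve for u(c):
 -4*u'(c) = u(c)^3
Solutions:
 u(c) = -sqrt(2)*sqrt(-1/(C1 - c))
 u(c) = sqrt(2)*sqrt(-1/(C1 - c))


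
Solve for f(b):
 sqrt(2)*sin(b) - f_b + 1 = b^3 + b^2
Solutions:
 f(b) = C1 - b^4/4 - b^3/3 + b - sqrt(2)*cos(b)


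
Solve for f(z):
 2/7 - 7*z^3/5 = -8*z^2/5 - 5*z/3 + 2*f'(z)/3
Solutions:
 f(z) = C1 - 21*z^4/40 + 4*z^3/5 + 5*z^2/4 + 3*z/7


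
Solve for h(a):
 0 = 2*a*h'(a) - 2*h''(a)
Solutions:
 h(a) = C1 + C2*erfi(sqrt(2)*a/2)


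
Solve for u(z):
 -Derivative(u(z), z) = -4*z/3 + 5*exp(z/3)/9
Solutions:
 u(z) = C1 + 2*z^2/3 - 5*exp(z/3)/3


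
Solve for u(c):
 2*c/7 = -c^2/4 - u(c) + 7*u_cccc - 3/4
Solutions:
 u(c) = C1*exp(-7^(3/4)*c/7) + C2*exp(7^(3/4)*c/7) + C3*sin(7^(3/4)*c/7) + C4*cos(7^(3/4)*c/7) - c^2/4 - 2*c/7 - 3/4


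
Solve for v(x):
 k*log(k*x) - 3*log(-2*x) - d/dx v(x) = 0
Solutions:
 v(x) = C1 + x*(k - 3)*log(-x) + x*(k*log(-k) - k - 3*log(2) + 3)


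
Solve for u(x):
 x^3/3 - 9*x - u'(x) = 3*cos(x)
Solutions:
 u(x) = C1 + x^4/12 - 9*x^2/2 - 3*sin(x)


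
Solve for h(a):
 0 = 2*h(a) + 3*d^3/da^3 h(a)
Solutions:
 h(a) = C3*exp(-2^(1/3)*3^(2/3)*a/3) + (C1*sin(2^(1/3)*3^(1/6)*a/2) + C2*cos(2^(1/3)*3^(1/6)*a/2))*exp(2^(1/3)*3^(2/3)*a/6)


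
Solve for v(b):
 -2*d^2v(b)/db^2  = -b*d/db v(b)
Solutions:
 v(b) = C1 + C2*erfi(b/2)


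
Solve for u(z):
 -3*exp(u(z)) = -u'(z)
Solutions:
 u(z) = log(-1/(C1 + 3*z))


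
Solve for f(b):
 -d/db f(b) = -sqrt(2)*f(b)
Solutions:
 f(b) = C1*exp(sqrt(2)*b)


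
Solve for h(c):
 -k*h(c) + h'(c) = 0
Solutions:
 h(c) = C1*exp(c*k)


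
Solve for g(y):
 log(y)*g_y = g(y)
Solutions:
 g(y) = C1*exp(li(y))


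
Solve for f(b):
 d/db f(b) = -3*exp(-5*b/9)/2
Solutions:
 f(b) = C1 + 27*exp(-5*b/9)/10


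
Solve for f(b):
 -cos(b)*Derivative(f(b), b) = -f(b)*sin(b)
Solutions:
 f(b) = C1/cos(b)


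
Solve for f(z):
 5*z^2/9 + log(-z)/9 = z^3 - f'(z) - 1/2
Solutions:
 f(z) = C1 + z^4/4 - 5*z^3/27 - z*log(-z)/9 - 7*z/18


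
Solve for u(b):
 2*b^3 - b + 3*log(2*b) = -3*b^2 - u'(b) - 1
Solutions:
 u(b) = C1 - b^4/2 - b^3 + b^2/2 - 3*b*log(b) - b*log(8) + 2*b


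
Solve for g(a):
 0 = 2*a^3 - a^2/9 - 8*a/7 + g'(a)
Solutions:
 g(a) = C1 - a^4/2 + a^3/27 + 4*a^2/7


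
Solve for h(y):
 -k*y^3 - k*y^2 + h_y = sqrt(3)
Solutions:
 h(y) = C1 + k*y^4/4 + k*y^3/3 + sqrt(3)*y


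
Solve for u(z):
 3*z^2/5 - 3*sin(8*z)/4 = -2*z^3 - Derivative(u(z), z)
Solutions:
 u(z) = C1 - z^4/2 - z^3/5 - 3*cos(8*z)/32


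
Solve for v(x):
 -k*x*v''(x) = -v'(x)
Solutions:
 v(x) = C1 + x^(((re(k) + 1)*re(k) + im(k)^2)/(re(k)^2 + im(k)^2))*(C2*sin(log(x)*Abs(im(k))/(re(k)^2 + im(k)^2)) + C3*cos(log(x)*im(k)/(re(k)^2 + im(k)^2)))


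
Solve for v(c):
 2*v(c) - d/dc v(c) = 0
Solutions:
 v(c) = C1*exp(2*c)


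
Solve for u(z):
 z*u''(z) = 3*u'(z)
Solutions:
 u(z) = C1 + C2*z^4


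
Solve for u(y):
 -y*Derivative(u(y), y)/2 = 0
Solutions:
 u(y) = C1


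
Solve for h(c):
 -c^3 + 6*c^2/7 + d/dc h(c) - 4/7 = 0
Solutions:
 h(c) = C1 + c^4/4 - 2*c^3/7 + 4*c/7


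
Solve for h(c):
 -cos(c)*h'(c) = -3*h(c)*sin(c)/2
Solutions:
 h(c) = C1/cos(c)^(3/2)


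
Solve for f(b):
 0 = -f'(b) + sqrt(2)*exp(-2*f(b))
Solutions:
 f(b) = log(-sqrt(C1 + 2*sqrt(2)*b))
 f(b) = log(C1 + 2*sqrt(2)*b)/2


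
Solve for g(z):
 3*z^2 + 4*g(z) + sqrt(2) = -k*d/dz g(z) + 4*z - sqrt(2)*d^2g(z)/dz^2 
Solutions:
 g(z) = C1*exp(sqrt(2)*z*(-k + sqrt(k^2 - 16*sqrt(2)))/4) + C2*exp(-sqrt(2)*z*(k + sqrt(k^2 - 16*sqrt(2)))/4) - 3*k^2/32 + 3*k*z/8 - k/4 - 3*z^2/4 + z + sqrt(2)/8


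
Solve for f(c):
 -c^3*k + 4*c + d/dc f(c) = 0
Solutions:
 f(c) = C1 + c^4*k/4 - 2*c^2


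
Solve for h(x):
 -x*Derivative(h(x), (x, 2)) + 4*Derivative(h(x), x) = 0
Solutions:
 h(x) = C1 + C2*x^5


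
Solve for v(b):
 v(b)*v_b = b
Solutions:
 v(b) = -sqrt(C1 + b^2)
 v(b) = sqrt(C1 + b^2)


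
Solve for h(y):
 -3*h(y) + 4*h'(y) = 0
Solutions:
 h(y) = C1*exp(3*y/4)


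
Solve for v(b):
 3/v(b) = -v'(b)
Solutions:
 v(b) = -sqrt(C1 - 6*b)
 v(b) = sqrt(C1 - 6*b)


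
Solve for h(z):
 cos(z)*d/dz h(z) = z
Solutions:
 h(z) = C1 + Integral(z/cos(z), z)


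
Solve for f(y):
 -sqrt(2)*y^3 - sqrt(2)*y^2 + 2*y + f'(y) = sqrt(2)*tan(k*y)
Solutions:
 f(y) = C1 + sqrt(2)*y^4/4 + sqrt(2)*y^3/3 - y^2 + sqrt(2)*Piecewise((-log(cos(k*y))/k, Ne(k, 0)), (0, True))


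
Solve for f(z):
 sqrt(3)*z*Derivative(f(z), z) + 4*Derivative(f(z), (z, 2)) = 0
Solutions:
 f(z) = C1 + C2*erf(sqrt(2)*3^(1/4)*z/4)


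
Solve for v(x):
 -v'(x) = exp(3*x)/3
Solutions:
 v(x) = C1 - exp(3*x)/9


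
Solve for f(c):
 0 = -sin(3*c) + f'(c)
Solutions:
 f(c) = C1 - cos(3*c)/3


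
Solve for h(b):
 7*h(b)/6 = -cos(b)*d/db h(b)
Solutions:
 h(b) = C1*(sin(b) - 1)^(7/12)/(sin(b) + 1)^(7/12)


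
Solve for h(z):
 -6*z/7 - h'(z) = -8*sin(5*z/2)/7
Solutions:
 h(z) = C1 - 3*z^2/7 - 16*cos(5*z/2)/35


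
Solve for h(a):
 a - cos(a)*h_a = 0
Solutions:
 h(a) = C1 + Integral(a/cos(a), a)


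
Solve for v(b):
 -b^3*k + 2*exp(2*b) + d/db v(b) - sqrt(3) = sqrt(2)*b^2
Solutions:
 v(b) = C1 + b^4*k/4 + sqrt(2)*b^3/3 + sqrt(3)*b - exp(2*b)


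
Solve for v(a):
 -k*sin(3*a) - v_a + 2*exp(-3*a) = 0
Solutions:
 v(a) = C1 + k*cos(3*a)/3 - 2*exp(-3*a)/3


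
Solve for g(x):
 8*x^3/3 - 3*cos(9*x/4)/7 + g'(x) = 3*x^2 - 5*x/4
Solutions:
 g(x) = C1 - 2*x^4/3 + x^3 - 5*x^2/8 + 4*sin(9*x/4)/21


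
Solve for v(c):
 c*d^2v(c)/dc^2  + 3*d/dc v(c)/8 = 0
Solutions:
 v(c) = C1 + C2*c^(5/8)
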